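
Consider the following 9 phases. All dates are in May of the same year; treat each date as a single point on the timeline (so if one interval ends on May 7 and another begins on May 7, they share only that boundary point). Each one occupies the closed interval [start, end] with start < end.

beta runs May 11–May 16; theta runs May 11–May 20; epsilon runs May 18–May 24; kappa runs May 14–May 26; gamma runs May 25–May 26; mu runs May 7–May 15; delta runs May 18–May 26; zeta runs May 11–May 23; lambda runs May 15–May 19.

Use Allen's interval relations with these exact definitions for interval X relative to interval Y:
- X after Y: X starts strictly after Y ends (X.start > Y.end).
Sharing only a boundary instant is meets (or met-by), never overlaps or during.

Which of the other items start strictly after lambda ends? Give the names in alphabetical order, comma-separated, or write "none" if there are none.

Target lambda = [May 15, May 19].
beta [May 11, May 16] → overlaps → no.
delta [May 18, May 26] → overlapped-by → no.
epsilon [May 18, May 24] → overlapped-by → no.
gamma [May 25, May 26] → after → yes.
kappa [May 14, May 26] → contains → no.
mu [May 7, May 15] → meets → no.
theta [May 11, May 20] → contains → no.
zeta [May 11, May 23] → contains → no.
Result: gamma.

gamma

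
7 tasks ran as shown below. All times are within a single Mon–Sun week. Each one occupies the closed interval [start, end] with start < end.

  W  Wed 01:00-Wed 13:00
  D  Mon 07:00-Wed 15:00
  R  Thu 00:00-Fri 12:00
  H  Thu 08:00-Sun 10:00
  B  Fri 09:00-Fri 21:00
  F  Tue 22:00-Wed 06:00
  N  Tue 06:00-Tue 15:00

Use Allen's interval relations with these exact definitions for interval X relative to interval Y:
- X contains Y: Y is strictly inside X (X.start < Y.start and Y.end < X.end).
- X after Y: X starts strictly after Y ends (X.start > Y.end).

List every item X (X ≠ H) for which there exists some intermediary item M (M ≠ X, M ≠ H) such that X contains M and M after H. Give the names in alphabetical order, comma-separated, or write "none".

none

Target H = [Thu 08:00, Sun 10:00].
Intermediaries M with M after H: none.
Union: none.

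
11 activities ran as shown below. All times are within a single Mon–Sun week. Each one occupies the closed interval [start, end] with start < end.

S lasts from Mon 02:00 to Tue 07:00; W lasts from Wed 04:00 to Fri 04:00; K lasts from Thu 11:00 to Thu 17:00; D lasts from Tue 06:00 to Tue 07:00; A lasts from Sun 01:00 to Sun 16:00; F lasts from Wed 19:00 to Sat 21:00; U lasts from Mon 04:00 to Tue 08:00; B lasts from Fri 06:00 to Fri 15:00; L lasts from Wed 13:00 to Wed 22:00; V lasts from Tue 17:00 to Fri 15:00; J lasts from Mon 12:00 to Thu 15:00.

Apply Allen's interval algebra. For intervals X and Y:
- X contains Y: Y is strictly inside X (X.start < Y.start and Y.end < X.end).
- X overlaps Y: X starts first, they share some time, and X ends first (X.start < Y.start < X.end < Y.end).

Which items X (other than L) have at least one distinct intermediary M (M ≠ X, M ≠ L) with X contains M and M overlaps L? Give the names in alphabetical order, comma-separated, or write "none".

Target L = [Wed 13:00, Wed 22:00].
Intermediaries M with M overlaps L: none.
Union: none.

none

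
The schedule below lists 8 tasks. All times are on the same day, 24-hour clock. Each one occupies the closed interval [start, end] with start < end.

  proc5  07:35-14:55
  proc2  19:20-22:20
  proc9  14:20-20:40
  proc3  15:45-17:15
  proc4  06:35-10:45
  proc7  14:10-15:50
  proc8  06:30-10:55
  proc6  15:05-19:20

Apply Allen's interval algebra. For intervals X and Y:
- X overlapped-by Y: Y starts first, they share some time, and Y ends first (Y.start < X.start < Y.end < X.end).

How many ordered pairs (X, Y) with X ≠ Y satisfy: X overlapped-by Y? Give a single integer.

8

Checking all 56 ordered pairs for relation 'overlapped-by'; matching pairs in alphabetical order:
(proc2, proc9): proc2 overlapped-by proc9 ✓
(proc3, proc7): proc3 overlapped-by proc7 ✓
(proc5, proc4): proc5 overlapped-by proc4 ✓
(proc5, proc8): proc5 overlapped-by proc8 ✓
(proc6, proc7): proc6 overlapped-by proc7 ✓
(proc7, proc5): proc7 overlapped-by proc5 ✓
(proc9, proc5): proc9 overlapped-by proc5 ✓
(proc9, proc7): proc9 overlapped-by proc7 ✓
Count: 8.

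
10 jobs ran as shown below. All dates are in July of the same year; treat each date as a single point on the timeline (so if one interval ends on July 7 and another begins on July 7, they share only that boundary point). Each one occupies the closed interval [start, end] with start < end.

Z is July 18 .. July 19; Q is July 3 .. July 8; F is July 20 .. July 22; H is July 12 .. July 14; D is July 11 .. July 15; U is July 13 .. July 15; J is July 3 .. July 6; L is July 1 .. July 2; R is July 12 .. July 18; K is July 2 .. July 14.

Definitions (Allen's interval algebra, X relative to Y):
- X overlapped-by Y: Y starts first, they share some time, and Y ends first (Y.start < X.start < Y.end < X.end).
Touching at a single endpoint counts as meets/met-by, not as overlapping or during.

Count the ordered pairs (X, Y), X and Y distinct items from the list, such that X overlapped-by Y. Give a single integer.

Checking all 90 ordered pairs for relation 'overlapped-by'; matching pairs in alphabetical order:
(D, K): D overlapped-by K ✓
(R, D): R overlapped-by D ✓
(R, K): R overlapped-by K ✓
(U, H): U overlapped-by H ✓
(U, K): U overlapped-by K ✓
Count: 5.

5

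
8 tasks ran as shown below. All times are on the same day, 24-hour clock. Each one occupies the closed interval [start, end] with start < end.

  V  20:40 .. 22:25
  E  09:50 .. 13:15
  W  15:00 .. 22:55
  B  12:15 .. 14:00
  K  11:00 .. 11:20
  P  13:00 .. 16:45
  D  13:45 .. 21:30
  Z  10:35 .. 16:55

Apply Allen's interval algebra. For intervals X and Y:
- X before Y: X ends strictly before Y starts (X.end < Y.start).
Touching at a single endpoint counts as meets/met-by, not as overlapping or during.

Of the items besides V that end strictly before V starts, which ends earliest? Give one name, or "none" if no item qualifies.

Target V = [20:40, 22:25].
B [12:15, 14:00] → before → candidate.
D [13:45, 21:30] → overlaps → excluded.
E [09:50, 13:15] → before → candidate.
K [11:00, 11:20] → before → candidate.
P [13:00, 16:45] → before → candidate.
W [15:00, 22:55] → contains → excluded.
Z [10:35, 16:55] → before → candidate.
Among candidates, earliest end is 11:20 → K.

K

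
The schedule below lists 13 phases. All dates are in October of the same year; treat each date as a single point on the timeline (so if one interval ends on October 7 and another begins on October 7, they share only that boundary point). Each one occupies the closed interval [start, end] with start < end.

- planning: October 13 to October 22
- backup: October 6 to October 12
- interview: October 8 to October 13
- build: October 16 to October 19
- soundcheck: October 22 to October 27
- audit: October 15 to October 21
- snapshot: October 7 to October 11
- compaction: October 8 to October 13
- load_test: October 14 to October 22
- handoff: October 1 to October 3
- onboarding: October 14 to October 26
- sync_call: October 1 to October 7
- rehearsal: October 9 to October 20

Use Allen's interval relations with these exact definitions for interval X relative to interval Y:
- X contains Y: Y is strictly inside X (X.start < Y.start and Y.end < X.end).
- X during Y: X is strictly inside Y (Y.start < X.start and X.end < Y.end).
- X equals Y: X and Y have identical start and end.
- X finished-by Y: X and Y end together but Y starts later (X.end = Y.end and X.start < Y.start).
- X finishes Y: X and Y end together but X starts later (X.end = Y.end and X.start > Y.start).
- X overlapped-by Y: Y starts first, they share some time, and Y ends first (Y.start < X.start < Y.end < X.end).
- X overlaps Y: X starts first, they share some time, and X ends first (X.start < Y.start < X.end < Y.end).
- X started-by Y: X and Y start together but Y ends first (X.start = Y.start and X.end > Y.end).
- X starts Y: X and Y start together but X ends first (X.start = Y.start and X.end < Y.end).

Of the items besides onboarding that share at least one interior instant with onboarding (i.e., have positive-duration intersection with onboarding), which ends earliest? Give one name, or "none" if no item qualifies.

Target onboarding = [October 14, October 26].
audit [October 15, October 21] → during → candidate.
backup [October 6, October 12] → before → excluded.
build [October 16, October 19] → during → candidate.
compaction [October 8, October 13] → before → excluded.
handoff [October 1, October 3] → before → excluded.
interview [October 8, October 13] → before → excluded.
load_test [October 14, October 22] → starts → candidate.
planning [October 13, October 22] → overlaps → candidate.
rehearsal [October 9, October 20] → overlaps → candidate.
snapshot [October 7, October 11] → before → excluded.
soundcheck [October 22, October 27] → overlapped-by → candidate.
sync_call [October 1, October 7] → before → excluded.
Among candidates, earliest end is October 19 → build.

build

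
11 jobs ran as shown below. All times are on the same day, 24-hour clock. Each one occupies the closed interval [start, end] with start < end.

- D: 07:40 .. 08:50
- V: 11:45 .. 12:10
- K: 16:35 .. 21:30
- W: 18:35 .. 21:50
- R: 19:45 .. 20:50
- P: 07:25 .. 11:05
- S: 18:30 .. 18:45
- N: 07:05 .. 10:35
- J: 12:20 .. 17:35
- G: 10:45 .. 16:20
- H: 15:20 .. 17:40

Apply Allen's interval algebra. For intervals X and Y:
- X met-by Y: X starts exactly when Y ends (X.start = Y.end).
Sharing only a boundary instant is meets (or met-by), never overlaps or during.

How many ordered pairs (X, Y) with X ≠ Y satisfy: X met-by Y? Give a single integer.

Checking all 110 ordered pairs for relation 'met-by'; matching pairs in alphabetical order:
No pair satisfies it.
Count: 0.

0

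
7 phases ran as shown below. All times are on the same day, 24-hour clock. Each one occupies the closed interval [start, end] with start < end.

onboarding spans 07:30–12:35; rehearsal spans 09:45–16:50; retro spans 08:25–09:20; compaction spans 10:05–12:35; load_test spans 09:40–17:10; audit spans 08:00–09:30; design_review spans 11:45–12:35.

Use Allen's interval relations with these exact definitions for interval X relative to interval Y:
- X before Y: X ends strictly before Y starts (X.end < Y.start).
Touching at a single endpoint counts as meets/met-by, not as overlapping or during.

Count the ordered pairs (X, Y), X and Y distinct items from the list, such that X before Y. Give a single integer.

8

Checking all 42 ordered pairs for relation 'before'; matching pairs in alphabetical order:
(audit, compaction): audit before compaction ✓
(audit, design_review): audit before design_review ✓
(audit, load_test): audit before load_test ✓
(audit, rehearsal): audit before rehearsal ✓
(retro, compaction): retro before compaction ✓
(retro, design_review): retro before design_review ✓
(retro, load_test): retro before load_test ✓
(retro, rehearsal): retro before rehearsal ✓
Count: 8.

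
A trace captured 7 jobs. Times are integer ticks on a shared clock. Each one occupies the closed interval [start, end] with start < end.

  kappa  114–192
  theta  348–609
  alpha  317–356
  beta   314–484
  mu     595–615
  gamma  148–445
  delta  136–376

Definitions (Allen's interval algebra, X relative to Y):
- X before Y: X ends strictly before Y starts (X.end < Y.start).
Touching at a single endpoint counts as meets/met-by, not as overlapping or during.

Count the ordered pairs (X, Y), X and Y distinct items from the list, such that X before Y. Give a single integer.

Checking all 42 ordered pairs for relation 'before'; matching pairs in alphabetical order:
(alpha, mu): alpha before mu ✓
(beta, mu): beta before mu ✓
(delta, mu): delta before mu ✓
(gamma, mu): gamma before mu ✓
(kappa, alpha): kappa before alpha ✓
(kappa, beta): kappa before beta ✓
(kappa, mu): kappa before mu ✓
(kappa, theta): kappa before theta ✓
Count: 8.

8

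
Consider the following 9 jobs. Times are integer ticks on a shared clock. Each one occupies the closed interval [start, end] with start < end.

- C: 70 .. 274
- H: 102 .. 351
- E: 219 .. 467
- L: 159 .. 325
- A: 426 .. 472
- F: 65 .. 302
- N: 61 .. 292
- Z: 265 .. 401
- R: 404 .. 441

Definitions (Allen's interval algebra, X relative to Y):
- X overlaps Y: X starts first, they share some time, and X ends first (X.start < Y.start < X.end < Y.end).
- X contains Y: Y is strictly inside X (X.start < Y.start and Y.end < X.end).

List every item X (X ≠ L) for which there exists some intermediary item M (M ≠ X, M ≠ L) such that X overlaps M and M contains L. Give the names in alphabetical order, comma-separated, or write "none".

C, F, N

Target L = [159, 325].
Intermediaries M with M contains L: H.
Via H — items with X overlaps H: C, F, N.
Union: C, F, N.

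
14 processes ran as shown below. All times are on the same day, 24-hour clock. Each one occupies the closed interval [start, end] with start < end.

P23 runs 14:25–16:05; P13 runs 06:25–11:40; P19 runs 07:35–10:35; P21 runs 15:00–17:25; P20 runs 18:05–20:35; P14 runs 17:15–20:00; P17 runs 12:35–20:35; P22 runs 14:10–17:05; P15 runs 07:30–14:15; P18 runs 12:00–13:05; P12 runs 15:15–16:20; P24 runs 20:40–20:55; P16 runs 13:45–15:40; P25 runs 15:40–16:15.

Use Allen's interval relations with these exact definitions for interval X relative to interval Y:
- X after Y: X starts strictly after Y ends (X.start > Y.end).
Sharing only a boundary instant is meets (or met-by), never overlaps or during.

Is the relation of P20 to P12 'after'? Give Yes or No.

P20 = [18:05, 20:35], P12 = [15:15, 16:20].
Actual relation of P20 to P12: after.
Asked whether 'after' holds → Yes.

Yes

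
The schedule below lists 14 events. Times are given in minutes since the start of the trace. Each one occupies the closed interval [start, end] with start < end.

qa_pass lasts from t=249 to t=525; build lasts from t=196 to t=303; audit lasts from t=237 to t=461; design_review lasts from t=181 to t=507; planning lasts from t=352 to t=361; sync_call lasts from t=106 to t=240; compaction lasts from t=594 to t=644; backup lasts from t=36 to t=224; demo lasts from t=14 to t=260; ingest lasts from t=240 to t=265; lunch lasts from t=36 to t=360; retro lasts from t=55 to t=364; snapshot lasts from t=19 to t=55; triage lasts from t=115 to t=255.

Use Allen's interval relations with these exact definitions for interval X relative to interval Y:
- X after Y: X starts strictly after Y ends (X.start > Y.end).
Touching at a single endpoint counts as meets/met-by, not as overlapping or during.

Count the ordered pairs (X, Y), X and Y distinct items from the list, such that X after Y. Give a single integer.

31

Checking all 182 ordered pairs for relation 'after'; matching pairs in alphabetical order:
(audit, backup): audit after backup ✓
(audit, snapshot): audit after snapshot ✓
(build, snapshot): build after snapshot ✓
(compaction, audit): compaction after audit ✓
(compaction, backup): compaction after backup ✓
(compaction, build): compaction after build ✓
(compaction, demo): compaction after demo ✓
(compaction, design_review): compaction after design_review ✓
(compaction, ingest): compaction after ingest ✓
(compaction, lunch): compaction after lunch ✓
(compaction, planning): compaction after planning ✓
(compaction, qa_pass): compaction after qa_pass ✓
(compaction, retro): compaction after retro ✓
(compaction, snapshot): compaction after snapshot ✓
(compaction, sync_call): compaction after sync_call ✓
(compaction, triage): compaction after triage ✓
(design_review, snapshot): design_review after snapshot ✓
(ingest, backup): ingest after backup ✓
(ingest, snapshot): ingest after snapshot ✓
(planning, backup): planning after backup ✓
(planning, build): planning after build ✓
(planning, demo): planning after demo ✓
(planning, ingest): planning after ingest ✓
(planning, snapshot): planning after snapshot ✓
... plus 7 further pairs not listed.
Count: 31.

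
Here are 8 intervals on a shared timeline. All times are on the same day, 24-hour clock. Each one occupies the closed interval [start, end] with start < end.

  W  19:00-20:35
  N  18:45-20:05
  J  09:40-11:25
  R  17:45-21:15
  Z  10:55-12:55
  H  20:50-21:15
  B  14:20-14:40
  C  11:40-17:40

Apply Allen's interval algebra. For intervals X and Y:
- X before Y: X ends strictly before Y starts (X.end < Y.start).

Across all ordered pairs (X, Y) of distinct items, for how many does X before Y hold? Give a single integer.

Checking all 56 ordered pairs for relation 'before'; matching pairs in alphabetical order:
(B, H): B before H ✓
(B, N): B before N ✓
(B, R): B before R ✓
(B, W): B before W ✓
(C, H): C before H ✓
(C, N): C before N ✓
(C, R): C before R ✓
(C, W): C before W ✓
(J, B): J before B ✓
(J, C): J before C ✓
(J, H): J before H ✓
(J, N): J before N ✓
(J, R): J before R ✓
(J, W): J before W ✓
(N, H): N before H ✓
(W, H): W before H ✓
(Z, B): Z before B ✓
(Z, H): Z before H ✓
(Z, N): Z before N ✓
(Z, R): Z before R ✓
(Z, W): Z before W ✓
Count: 21.

21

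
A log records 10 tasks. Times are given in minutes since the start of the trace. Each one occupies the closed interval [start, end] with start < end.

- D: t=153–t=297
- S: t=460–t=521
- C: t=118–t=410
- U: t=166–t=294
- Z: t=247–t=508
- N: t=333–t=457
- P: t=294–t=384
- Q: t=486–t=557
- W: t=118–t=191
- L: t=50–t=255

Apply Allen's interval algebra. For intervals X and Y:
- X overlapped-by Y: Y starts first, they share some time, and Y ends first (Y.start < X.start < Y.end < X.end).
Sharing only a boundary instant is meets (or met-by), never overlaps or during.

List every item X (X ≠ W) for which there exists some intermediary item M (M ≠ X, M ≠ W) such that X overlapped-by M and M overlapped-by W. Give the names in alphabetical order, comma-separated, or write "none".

P, Z

Target W = [t=118, t=191].
Intermediaries M with M overlapped-by W: D, U.
Via D — items with X overlapped-by D: P, Z.
Via U — items with X overlapped-by U: Z.
Union: P, Z.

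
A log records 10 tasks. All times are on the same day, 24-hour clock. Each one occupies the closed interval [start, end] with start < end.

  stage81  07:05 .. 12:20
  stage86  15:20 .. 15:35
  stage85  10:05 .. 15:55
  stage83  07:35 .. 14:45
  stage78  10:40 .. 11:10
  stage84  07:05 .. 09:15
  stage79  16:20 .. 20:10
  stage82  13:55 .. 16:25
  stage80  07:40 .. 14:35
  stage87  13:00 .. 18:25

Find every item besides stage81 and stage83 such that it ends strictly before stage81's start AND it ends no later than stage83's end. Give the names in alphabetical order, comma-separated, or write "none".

none

Conditions: its end is strictly before stage81's start (X.end < 07:05) AND its end is no later than stage83's end (X.end <= 14:45).
stage78: end 11:10 < 07:05? ✗; end 11:10 <= 14:45? ✓ → no.
stage79: end 20:10 < 07:05? ✗; end 20:10 <= 14:45? ✗ → no.
stage80: end 14:35 < 07:05? ✗; end 14:35 <= 14:45? ✓ → no.
stage82: end 16:25 < 07:05? ✗; end 16:25 <= 14:45? ✗ → no.
stage84: end 09:15 < 07:05? ✗; end 09:15 <= 14:45? ✓ → no.
stage85: end 15:55 < 07:05? ✗; end 15:55 <= 14:45? ✗ → no.
stage86: end 15:35 < 07:05? ✗; end 15:35 <= 14:45? ✗ → no.
stage87: end 18:25 < 07:05? ✗; end 18:25 <= 14:45? ✗ → no.
Result: none.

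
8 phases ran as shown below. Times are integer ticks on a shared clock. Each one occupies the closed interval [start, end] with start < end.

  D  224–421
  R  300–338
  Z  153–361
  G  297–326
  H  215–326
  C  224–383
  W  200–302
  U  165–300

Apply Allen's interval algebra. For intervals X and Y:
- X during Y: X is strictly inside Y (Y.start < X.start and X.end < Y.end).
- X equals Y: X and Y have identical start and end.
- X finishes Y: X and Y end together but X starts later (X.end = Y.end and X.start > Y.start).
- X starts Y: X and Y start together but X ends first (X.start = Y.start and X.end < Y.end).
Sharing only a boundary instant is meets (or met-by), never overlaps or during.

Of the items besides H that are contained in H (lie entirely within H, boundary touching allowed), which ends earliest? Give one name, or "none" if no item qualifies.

G

Target H = [215, 326].
C [224, 383] → overlapped-by → excluded.
D [224, 421] → overlapped-by → excluded.
G [297, 326] → finishes → candidate.
R [300, 338] → overlapped-by → excluded.
U [165, 300] → overlaps → excluded.
W [200, 302] → overlaps → excluded.
Z [153, 361] → contains → excluded.
Among candidates, earliest end is 326 → G.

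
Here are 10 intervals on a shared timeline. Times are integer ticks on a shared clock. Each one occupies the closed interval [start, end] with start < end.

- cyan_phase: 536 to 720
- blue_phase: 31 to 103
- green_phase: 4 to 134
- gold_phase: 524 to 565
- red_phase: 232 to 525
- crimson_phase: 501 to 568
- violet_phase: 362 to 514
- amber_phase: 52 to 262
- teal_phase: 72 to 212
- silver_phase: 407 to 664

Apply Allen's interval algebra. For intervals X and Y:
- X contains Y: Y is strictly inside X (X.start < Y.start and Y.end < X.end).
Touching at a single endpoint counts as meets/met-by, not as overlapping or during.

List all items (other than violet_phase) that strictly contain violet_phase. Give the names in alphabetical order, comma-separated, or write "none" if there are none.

Target violet_phase = [362, 514].
amber_phase [52, 262] → before → no.
blue_phase [31, 103] → before → no.
crimson_phase [501, 568] → overlapped-by → no.
cyan_phase [536, 720] → after → no.
gold_phase [524, 565] → after → no.
green_phase [4, 134] → before → no.
red_phase [232, 525] → contains → yes.
silver_phase [407, 664] → overlapped-by → no.
teal_phase [72, 212] → before → no.
Result: red_phase.

red_phase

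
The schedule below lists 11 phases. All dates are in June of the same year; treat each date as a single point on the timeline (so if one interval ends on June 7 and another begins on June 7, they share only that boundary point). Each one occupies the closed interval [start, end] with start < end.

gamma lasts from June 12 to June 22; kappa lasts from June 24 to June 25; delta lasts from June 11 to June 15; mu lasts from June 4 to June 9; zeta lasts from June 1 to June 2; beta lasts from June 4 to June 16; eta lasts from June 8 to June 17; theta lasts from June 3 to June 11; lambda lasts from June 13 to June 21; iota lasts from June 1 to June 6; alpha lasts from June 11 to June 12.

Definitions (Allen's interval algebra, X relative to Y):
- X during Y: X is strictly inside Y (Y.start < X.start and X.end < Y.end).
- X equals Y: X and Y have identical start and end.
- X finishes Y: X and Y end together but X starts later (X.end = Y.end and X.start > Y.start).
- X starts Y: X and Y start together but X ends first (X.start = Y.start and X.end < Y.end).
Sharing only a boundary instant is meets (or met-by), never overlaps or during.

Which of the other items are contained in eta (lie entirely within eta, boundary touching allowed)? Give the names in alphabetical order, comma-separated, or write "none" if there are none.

alpha, delta

Target eta = [June 8, June 17].
alpha [June 11, June 12] → during → yes.
beta [June 4, June 16] → overlaps → no.
delta [June 11, June 15] → during → yes.
gamma [June 12, June 22] → overlapped-by → no.
iota [June 1, June 6] → before → no.
kappa [June 24, June 25] → after → no.
lambda [June 13, June 21] → overlapped-by → no.
mu [June 4, June 9] → overlaps → no.
theta [June 3, June 11] → overlaps → no.
zeta [June 1, June 2] → before → no.
Result: alpha, delta.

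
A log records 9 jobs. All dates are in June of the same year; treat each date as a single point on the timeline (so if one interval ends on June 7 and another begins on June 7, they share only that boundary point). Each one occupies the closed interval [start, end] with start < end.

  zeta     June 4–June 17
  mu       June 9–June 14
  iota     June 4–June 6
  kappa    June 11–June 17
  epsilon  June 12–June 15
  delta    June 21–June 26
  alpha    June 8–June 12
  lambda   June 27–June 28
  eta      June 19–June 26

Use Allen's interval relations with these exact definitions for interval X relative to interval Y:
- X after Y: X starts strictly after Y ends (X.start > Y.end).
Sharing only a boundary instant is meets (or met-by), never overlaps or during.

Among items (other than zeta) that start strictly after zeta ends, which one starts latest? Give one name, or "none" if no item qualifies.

lambda

Target zeta = [June 4, June 17].
alpha [June 8, June 12] → during → excluded.
delta [June 21, June 26] → after → candidate.
epsilon [June 12, June 15] → during → excluded.
eta [June 19, June 26] → after → candidate.
iota [June 4, June 6] → starts → excluded.
kappa [June 11, June 17] → finishes → excluded.
lambda [June 27, June 28] → after → candidate.
mu [June 9, June 14] → during → excluded.
Among candidates, latest start is June 27 → lambda.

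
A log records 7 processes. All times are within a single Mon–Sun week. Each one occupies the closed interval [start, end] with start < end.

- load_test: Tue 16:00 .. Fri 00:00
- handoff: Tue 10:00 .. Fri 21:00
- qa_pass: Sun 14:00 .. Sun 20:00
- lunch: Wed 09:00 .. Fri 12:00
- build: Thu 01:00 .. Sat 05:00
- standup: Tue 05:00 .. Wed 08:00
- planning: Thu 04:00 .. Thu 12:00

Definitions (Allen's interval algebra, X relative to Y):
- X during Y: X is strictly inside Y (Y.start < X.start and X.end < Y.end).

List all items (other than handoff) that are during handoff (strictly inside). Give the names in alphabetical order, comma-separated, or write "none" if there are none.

load_test, lunch, planning

Target handoff = [Tue 10:00, Fri 21:00].
build [Thu 01:00, Sat 05:00] → overlapped-by → no.
load_test [Tue 16:00, Fri 00:00] → during → yes.
lunch [Wed 09:00, Fri 12:00] → during → yes.
planning [Thu 04:00, Thu 12:00] → during → yes.
qa_pass [Sun 14:00, Sun 20:00] → after → no.
standup [Tue 05:00, Wed 08:00] → overlaps → no.
Result: load_test, lunch, planning.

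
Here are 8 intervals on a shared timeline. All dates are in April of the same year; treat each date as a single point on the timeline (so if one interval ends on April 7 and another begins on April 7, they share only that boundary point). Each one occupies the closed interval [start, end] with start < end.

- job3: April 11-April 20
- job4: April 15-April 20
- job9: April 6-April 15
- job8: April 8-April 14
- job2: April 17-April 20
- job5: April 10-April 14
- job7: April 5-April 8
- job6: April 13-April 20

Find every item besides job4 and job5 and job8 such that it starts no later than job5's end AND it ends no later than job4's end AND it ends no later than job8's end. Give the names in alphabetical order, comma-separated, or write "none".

Conditions: its start is no later than job5's end (X.start <= April 14) AND its end is no later than job4's end (X.end <= April 20) AND its end is no later than job8's end (X.end <= April 14).
job2: start April 17 <= April 14? ✗; end April 20 <= April 20? ✓; end April 20 <= April 14? ✗ → no.
job3: start April 11 <= April 14? ✓; end April 20 <= April 20? ✓; end April 20 <= April 14? ✗ → no.
job6: start April 13 <= April 14? ✓; end April 20 <= April 20? ✓; end April 20 <= April 14? ✗ → no.
job7: start April 5 <= April 14? ✓; end April 8 <= April 20? ✓; end April 8 <= April 14? ✓ → yes.
job9: start April 6 <= April 14? ✓; end April 15 <= April 20? ✓; end April 15 <= April 14? ✗ → no.
Result: job7.

job7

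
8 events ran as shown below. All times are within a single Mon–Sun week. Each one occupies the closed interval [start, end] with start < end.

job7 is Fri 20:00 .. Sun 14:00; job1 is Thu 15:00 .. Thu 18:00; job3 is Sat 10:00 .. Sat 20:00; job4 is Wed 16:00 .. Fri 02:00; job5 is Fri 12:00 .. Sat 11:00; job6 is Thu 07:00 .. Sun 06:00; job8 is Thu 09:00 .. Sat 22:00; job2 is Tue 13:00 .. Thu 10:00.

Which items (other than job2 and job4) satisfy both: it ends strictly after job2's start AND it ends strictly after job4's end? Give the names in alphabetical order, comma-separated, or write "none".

Conditions: its end is strictly after job2's start (X.end > Tue 13:00) AND its end is strictly after job4's end (X.end > Fri 02:00).
job1: end Thu 18:00 > Tue 13:00? ✓; end Thu 18:00 > Fri 02:00? ✗ → no.
job3: end Sat 20:00 > Tue 13:00? ✓; end Sat 20:00 > Fri 02:00? ✓ → yes.
job5: end Sat 11:00 > Tue 13:00? ✓; end Sat 11:00 > Fri 02:00? ✓ → yes.
job6: end Sun 06:00 > Tue 13:00? ✓; end Sun 06:00 > Fri 02:00? ✓ → yes.
job7: end Sun 14:00 > Tue 13:00? ✓; end Sun 14:00 > Fri 02:00? ✓ → yes.
job8: end Sat 22:00 > Tue 13:00? ✓; end Sat 22:00 > Fri 02:00? ✓ → yes.
Result: job3, job5, job6, job7, job8.

job3, job5, job6, job7, job8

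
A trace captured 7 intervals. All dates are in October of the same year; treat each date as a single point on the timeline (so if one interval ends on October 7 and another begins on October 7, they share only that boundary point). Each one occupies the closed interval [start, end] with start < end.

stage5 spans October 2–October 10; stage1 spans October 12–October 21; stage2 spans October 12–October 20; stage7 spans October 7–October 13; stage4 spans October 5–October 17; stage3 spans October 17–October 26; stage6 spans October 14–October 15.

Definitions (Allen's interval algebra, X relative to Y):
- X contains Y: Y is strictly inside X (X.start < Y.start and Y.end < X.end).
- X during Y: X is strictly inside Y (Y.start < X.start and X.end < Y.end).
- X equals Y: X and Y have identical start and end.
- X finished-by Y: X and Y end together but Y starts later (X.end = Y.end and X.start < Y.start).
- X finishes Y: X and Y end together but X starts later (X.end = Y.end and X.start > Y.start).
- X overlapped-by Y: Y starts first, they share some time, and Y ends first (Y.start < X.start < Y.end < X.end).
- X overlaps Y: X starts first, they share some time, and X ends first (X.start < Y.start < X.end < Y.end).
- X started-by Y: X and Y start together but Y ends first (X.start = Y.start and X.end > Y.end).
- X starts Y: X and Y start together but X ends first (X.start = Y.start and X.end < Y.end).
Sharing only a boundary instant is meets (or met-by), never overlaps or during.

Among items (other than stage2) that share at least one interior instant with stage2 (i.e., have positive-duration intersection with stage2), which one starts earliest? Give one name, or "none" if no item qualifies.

stage4

Target stage2 = [October 12, October 20].
stage1 [October 12, October 21] → started-by → candidate.
stage3 [October 17, October 26] → overlapped-by → candidate.
stage4 [October 5, October 17] → overlaps → candidate.
stage5 [October 2, October 10] → before → excluded.
stage6 [October 14, October 15] → during → candidate.
stage7 [October 7, October 13] → overlaps → candidate.
Among candidates, earliest start is October 5 → stage4.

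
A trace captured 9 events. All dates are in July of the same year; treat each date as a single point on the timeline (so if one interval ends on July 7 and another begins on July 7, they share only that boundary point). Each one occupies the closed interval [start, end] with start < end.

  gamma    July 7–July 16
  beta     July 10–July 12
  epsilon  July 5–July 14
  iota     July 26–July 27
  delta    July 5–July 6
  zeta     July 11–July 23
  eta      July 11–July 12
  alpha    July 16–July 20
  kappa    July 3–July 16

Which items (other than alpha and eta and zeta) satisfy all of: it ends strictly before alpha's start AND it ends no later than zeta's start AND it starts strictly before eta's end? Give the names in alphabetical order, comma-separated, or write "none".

delta

Conditions: its end is strictly before alpha's start (X.end < July 16) AND its end is no later than zeta's start (X.end <= July 11) AND its start is strictly before eta's end (X.start < July 12).
beta: end July 12 < July 16? ✓; end July 12 <= July 11? ✗; start July 10 < July 12? ✓ → no.
delta: end July 6 < July 16? ✓; end July 6 <= July 11? ✓; start July 5 < July 12? ✓ → yes.
epsilon: end July 14 < July 16? ✓; end July 14 <= July 11? ✗; start July 5 < July 12? ✓ → no.
gamma: end July 16 < July 16? ✗; end July 16 <= July 11? ✗; start July 7 < July 12? ✓ → no.
iota: end July 27 < July 16? ✗; end July 27 <= July 11? ✗; start July 26 < July 12? ✗ → no.
kappa: end July 16 < July 16? ✗; end July 16 <= July 11? ✗; start July 3 < July 12? ✓ → no.
Result: delta.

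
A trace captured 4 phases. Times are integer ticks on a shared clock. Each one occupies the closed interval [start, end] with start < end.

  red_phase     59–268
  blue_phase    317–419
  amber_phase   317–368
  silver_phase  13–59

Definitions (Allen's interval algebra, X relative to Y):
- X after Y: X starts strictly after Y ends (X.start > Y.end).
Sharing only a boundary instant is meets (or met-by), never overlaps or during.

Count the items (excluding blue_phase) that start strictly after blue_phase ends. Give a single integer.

0

Target blue_phase = [317, 419].
amber_phase [317, 368] → starts → no.
red_phase [59, 268] → before → no.
silver_phase [13, 59] → before → no.
Total: 0.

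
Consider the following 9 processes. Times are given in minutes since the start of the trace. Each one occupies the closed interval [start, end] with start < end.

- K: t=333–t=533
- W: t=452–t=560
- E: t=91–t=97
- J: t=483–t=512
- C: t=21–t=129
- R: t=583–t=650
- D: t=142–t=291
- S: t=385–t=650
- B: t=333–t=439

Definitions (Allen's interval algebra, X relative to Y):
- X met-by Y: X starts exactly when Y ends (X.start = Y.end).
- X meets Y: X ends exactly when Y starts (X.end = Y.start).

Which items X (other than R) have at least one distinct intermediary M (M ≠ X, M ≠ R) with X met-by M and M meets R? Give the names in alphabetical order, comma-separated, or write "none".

Target R = [t=583, t=650].
Intermediaries M with M meets R: none.
Union: none.

none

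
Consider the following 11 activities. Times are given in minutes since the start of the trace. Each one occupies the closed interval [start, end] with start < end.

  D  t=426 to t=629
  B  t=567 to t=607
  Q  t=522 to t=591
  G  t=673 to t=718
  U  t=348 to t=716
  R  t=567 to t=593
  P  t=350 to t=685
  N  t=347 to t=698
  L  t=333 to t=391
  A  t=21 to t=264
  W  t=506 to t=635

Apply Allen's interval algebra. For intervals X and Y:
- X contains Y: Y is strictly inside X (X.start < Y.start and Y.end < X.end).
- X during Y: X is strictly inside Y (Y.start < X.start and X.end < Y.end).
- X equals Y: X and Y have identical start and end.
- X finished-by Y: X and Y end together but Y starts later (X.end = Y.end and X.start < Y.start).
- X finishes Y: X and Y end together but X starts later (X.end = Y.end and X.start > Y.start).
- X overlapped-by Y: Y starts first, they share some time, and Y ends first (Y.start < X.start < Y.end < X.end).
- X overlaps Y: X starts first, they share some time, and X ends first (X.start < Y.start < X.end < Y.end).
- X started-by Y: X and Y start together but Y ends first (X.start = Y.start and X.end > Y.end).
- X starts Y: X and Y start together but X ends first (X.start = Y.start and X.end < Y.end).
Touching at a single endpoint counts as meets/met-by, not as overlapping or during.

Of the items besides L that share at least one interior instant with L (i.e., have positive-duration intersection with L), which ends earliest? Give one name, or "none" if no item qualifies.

P

Target L = [t=333, t=391].
A [t=21, t=264] → before → excluded.
B [t=567, t=607] → after → excluded.
D [t=426, t=629] → after → excluded.
G [t=673, t=718] → after → excluded.
N [t=347, t=698] → overlapped-by → candidate.
P [t=350, t=685] → overlapped-by → candidate.
Q [t=522, t=591] → after → excluded.
R [t=567, t=593] → after → excluded.
U [t=348, t=716] → overlapped-by → candidate.
W [t=506, t=635] → after → excluded.
Among candidates, earliest end is t=685 → P.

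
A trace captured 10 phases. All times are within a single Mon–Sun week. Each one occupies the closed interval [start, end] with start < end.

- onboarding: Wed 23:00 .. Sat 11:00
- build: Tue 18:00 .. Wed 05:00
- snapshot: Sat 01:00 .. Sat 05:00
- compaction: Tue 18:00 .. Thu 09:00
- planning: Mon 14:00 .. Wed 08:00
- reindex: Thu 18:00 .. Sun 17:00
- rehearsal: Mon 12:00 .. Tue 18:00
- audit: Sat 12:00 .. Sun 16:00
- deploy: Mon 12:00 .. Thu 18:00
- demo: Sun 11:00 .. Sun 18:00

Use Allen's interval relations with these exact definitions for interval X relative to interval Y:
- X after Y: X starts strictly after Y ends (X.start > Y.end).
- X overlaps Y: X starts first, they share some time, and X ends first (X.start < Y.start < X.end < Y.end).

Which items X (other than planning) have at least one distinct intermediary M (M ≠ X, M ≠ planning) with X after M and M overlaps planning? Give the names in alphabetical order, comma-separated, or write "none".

Target planning = [Mon 14:00, Wed 08:00].
Intermediaries M with M overlaps planning: rehearsal.
Via rehearsal — items with X after rehearsal: audit, demo, onboarding, reindex, snapshot.
Union: audit, demo, onboarding, reindex, snapshot.

audit, demo, onboarding, reindex, snapshot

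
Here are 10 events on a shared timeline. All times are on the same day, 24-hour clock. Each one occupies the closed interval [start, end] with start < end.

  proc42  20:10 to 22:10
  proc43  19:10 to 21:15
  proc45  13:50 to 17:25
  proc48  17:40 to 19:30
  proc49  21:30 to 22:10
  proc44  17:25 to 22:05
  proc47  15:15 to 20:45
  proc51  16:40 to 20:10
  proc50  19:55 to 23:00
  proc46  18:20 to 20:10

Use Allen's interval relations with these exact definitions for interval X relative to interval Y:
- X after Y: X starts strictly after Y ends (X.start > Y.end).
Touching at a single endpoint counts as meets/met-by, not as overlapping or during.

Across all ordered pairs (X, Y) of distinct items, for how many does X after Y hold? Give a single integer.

Checking all 90 ordered pairs for relation 'after'; matching pairs in alphabetical order:
(proc42, proc45): proc42 after proc45 ✓
(proc42, proc48): proc42 after proc48 ✓
(proc43, proc45): proc43 after proc45 ✓
(proc46, proc45): proc46 after proc45 ✓
(proc48, proc45): proc48 after proc45 ✓
(proc49, proc43): proc49 after proc43 ✓
(proc49, proc45): proc49 after proc45 ✓
(proc49, proc46): proc49 after proc46 ✓
(proc49, proc47): proc49 after proc47 ✓
(proc49, proc48): proc49 after proc48 ✓
(proc49, proc51): proc49 after proc51 ✓
(proc50, proc45): proc50 after proc45 ✓
(proc50, proc48): proc50 after proc48 ✓
Count: 13.

13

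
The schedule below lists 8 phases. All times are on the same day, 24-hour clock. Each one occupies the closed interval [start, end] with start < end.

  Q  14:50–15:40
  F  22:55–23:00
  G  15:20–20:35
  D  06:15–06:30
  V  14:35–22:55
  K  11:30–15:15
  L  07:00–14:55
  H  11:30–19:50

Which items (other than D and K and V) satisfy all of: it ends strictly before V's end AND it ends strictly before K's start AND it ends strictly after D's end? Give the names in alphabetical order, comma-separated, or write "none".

none

Conditions: its end is strictly before V's end (X.end < 22:55) AND its end is strictly before K's start (X.end < 11:30) AND its end is strictly after D's end (X.end > 06:30).
F: end 23:00 < 22:55? ✗; end 23:00 < 11:30? ✗; end 23:00 > 06:30? ✓ → no.
G: end 20:35 < 22:55? ✓; end 20:35 < 11:30? ✗; end 20:35 > 06:30? ✓ → no.
H: end 19:50 < 22:55? ✓; end 19:50 < 11:30? ✗; end 19:50 > 06:30? ✓ → no.
L: end 14:55 < 22:55? ✓; end 14:55 < 11:30? ✗; end 14:55 > 06:30? ✓ → no.
Q: end 15:40 < 22:55? ✓; end 15:40 < 11:30? ✗; end 15:40 > 06:30? ✓ → no.
Result: none.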